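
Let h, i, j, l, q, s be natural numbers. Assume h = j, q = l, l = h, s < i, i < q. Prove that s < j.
q = l and l = h, hence q = h. s < i and i < q, thus s < q. Since q = h, s < h. h = j, so s < j.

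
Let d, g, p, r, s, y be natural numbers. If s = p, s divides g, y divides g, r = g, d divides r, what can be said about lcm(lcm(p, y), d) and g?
lcm(lcm(p, y), d) divides g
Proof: From s = p and s divides g, p divides g. Since y divides g, lcm(p, y) divides g. r = g and d divides r, hence d divides g. lcm(p, y) divides g, so lcm(lcm(p, y), d) divides g.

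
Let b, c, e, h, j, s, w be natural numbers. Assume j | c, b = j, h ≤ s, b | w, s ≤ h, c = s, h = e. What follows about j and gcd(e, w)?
j | gcd(e, w)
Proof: s ≤ h and h ≤ s, so s = h. h = e, so s = e. Since c = s and j | c, j | s. From s = e, j | e. Because b = j and b | w, j | w. Since j | e, j | gcd(e, w).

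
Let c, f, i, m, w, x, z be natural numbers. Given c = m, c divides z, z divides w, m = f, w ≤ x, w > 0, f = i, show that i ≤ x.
m = f and f = i, therefore m = i. Because c divides z and z divides w, c divides w. Since c = m, m divides w. w > 0, so m ≤ w. w ≤ x, so m ≤ x. m = i, so i ≤ x.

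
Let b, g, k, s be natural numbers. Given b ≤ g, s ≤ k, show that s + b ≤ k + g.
s ≤ k and b ≤ g. By adding inequalities, s + b ≤ k + g.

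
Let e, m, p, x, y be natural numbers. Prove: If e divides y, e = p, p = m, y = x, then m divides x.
e = p and p = m, so e = m. y = x and e divides y, therefore e divides x. From e = m, m divides x.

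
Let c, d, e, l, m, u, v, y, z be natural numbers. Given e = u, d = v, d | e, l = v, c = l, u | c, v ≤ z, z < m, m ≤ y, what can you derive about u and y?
u < y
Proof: Since d = v and d | e, v | e. Since e = u, v | u. c = l and u | c, hence u | l. Since l = v, u | v. v | u, so v = u. v ≤ z and z < m, thus v < m. Since m ≤ y, v < y. Since v = u, u < y.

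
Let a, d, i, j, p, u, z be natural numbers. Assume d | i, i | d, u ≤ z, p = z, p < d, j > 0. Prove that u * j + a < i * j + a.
d | i and i | d, therefore d = i. Since p = z and p < d, z < d. Because u ≤ z, u < d. d = i, so u < i. Since j > 0, u * j < i * j. Then u * j + a < i * j + a.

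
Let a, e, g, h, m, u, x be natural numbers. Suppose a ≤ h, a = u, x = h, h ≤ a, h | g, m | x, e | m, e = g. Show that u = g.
x = h and m | x, so m | h. e | m, so e | h. e = g, so g | h. Since h | g, g = h. h ≤ a and a ≤ h, therefore h = a. Since g = h, g = a. Since a = u, g = u. Then u = g.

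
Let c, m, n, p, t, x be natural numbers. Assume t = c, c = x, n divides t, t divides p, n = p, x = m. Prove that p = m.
From n = p and n divides t, p divides t. t divides p, so p = t. Since t = c, p = c. Because c = x, p = x. Since x = m, p = m.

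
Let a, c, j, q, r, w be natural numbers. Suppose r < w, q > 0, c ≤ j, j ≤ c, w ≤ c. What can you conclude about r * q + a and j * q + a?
r * q + a < j * q + a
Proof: Because c ≤ j and j ≤ c, c = j. From w ≤ c, w ≤ j. r < w, so r < j. Since q > 0, r * q < j * q. Then r * q + a < j * q + a.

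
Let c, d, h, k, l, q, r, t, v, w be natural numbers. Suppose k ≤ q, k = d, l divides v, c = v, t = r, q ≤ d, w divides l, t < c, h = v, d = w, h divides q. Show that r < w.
k = d and k ≤ q, therefore d ≤ q. Because q ≤ d, q = d. h = v and h divides q, so v divides q. Since q = d, v divides d. Since d = w, v divides w. w divides l and l divides v, thus w divides v. Since v divides w, v = w. Since c = v, c = w. t = r and t < c, hence r < c. c = w, so r < w.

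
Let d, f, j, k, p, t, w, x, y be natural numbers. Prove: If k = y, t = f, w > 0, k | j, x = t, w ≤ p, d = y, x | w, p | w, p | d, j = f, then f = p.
Since x = t and t = f, x = f. p | w and w > 0, hence p ≤ w. w ≤ p, so w = p. Since x | w, x | p. Since x = f, f | p. From d = y and p | d, p | y. k = y and k | j, thus y | j. Since j = f, y | f. p | y, so p | f. Because f | p, f = p.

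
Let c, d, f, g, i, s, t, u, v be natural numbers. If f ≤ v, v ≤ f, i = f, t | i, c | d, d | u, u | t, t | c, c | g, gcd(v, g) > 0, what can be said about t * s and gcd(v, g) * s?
t * s ≤ gcd(v, g) * s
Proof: f ≤ v and v ≤ f, thus f = v. i = f and t | i, thus t | f. Since f = v, t | v. From d | u and u | t, d | t. Because c | d, c | t. Since t | c, c = t. From c | g, t | g. Since t | v, t | gcd(v, g). Since gcd(v, g) > 0, t ≤ gcd(v, g). Then t * s ≤ gcd(v, g) * s.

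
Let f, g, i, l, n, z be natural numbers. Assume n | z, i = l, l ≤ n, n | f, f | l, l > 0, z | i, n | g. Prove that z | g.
Because n | f and f | l, n | l. l > 0, so n ≤ l. l ≤ n, so l = n. i = l, so i = n. Since z | i, z | n. n | z, so n = z. n | g, so z | g.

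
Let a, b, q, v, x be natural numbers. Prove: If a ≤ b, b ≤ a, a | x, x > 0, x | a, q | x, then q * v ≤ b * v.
x | a and a | x, hence x = a. From a ≤ b and b ≤ a, a = b. x = a, so x = b. Because q | x and x > 0, q ≤ x. x = b, so q ≤ b. Then q * v ≤ b * v.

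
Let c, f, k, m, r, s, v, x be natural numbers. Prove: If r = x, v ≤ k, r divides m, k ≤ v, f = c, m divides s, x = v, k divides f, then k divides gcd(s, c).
From r = x and x = v, r = v. From v ≤ k and k ≤ v, v = k. r = v, so r = k. Since r divides m, k divides m. m divides s, so k divides s. Because f = c and k divides f, k divides c. k divides s, so k divides gcd(s, c).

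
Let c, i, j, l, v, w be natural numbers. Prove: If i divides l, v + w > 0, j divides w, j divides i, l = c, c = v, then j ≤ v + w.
Because l = c and c = v, l = v. Because j divides i and i divides l, j divides l. Because l = v, j divides v. Because j divides w, j divides v + w. Since v + w > 0, j ≤ v + w.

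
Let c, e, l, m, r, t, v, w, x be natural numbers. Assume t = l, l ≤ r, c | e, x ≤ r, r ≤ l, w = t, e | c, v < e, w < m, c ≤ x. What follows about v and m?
v < m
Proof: From e | c and c | e, e = c. Since v < e, v < c. r ≤ l and l ≤ r, thus r = l. c ≤ x and x ≤ r, thus c ≤ r. r = l, so c ≤ l. v < c, so v < l. Since w = t and w < m, t < m. Since t = l, l < m. v < l, so v < m.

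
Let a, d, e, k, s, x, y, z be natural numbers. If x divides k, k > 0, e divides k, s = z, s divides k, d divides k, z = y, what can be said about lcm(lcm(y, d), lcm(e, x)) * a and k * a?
lcm(lcm(y, d), lcm(e, x)) * a ≤ k * a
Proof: s = z and z = y, so s = y. Because s divides k, y divides k. d divides k, so lcm(y, d) divides k. e divides k and x divides k, therefore lcm(e, x) divides k. lcm(y, d) divides k, so lcm(lcm(y, d), lcm(e, x)) divides k. k > 0, so lcm(lcm(y, d), lcm(e, x)) ≤ k. By multiplying by a non-negative, lcm(lcm(y, d), lcm(e, x)) * a ≤ k * a.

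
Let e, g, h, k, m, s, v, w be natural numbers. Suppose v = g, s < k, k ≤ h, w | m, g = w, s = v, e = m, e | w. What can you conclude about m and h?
m < h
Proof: v = g and g = w, thus v = w. e = m and e | w, hence m | w. w | m, so w = m. Since v = w, v = m. s = v and s < k, thus v < k. k ≤ h, so v < h. v = m, so m < h.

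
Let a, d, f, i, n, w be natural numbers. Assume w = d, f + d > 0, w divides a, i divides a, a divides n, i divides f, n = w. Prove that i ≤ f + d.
n = w and a divides n, thus a divides w. Since w divides a, a = w. Since w = d, a = d. From i divides a, i divides d. Since i divides f, i divides f + d. Since f + d > 0, i ≤ f + d.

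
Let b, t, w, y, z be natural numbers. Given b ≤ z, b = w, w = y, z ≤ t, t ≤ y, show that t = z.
Since b = w and b ≤ z, w ≤ z. Since w = y, y ≤ z. Since t ≤ y, t ≤ z. z ≤ t, so z = t. Then t = z.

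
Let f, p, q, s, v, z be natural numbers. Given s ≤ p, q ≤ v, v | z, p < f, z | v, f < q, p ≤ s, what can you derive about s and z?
s < z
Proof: Because p ≤ s and s ≤ p, p = s. Since p < f, s < f. v | z and z | v, so v = z. f < q and q ≤ v, so f < v. From v = z, f < z. Since s < f, s < z.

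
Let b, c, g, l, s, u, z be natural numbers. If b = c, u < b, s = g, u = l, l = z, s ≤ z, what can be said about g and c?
g < c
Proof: Since s = g and s ≤ z, g ≤ z. Because u = l and l = z, u = z. b = c and u < b, hence u < c. Since u = z, z < c. g ≤ z, so g < c.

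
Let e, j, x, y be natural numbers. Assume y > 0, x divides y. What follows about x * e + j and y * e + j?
x * e + j ≤ y * e + j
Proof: Since x divides y and y > 0, x ≤ y. By multiplying by a non-negative, x * e ≤ y * e. Then x * e + j ≤ y * e + j.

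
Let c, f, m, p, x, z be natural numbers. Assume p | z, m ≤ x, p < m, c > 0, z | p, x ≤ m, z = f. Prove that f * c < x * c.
p | z and z | p, thus p = z. z = f, so p = f. Because m ≤ x and x ≤ m, m = x. p < m, so p < x. p = f, so f < x. c > 0, so f * c < x * c.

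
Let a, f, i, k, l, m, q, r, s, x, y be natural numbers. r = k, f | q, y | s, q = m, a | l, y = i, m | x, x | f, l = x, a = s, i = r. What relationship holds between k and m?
k | m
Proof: From i = r and r = k, i = k. From q = m and f | q, f | m. Because x | f, x | m. Since m | x, x = m. From y = i and y | s, i | s. a = s and a | l, hence s | l. Because i | s, i | l. Since l = x, i | x. x = m, so i | m. i = k, so k | m.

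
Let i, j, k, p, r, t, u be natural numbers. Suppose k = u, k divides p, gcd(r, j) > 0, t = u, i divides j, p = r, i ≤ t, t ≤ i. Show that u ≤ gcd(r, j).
From p = r and k divides p, k divides r. k = u, so u divides r. From i ≤ t and t ≤ i, i = t. From t = u, i = u. Because i divides j, u divides j. u divides r, so u divides gcd(r, j). From gcd(r, j) > 0, u ≤ gcd(r, j).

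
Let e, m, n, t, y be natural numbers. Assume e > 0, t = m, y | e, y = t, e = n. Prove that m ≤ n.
From y = t and t = m, y = m. Because y | e, m | e. Because e > 0, m ≤ e. Since e = n, m ≤ n.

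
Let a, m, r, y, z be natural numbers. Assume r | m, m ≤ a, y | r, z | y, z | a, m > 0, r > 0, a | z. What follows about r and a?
r = a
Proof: r | m and m > 0, thus r ≤ m. m ≤ a, so r ≤ a. z | a and a | z, hence z = a. From z | y and y | r, z | r. r > 0, so z ≤ r. From z = a, a ≤ r. r ≤ a, so r = a.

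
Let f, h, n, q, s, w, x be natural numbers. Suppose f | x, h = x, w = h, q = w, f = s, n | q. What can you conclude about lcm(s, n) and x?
lcm(s, n) | x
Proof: f = s and f | x, hence s | x. q = w and w = h, so q = h. Because n | q, n | h. Since h = x, n | x. Because s | x, lcm(s, n) | x.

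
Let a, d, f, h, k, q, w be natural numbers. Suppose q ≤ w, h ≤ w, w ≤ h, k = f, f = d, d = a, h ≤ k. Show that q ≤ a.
h ≤ w and w ≤ h, so h = w. Because k = f and f = d, k = d. d = a, so k = a. Since h ≤ k, h ≤ a. From h = w, w ≤ a. From q ≤ w, q ≤ a.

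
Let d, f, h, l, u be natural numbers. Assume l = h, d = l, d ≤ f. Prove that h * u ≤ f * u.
d = l and l = h, hence d = h. d ≤ f, so h ≤ f. By multiplying by a non-negative, h * u ≤ f * u.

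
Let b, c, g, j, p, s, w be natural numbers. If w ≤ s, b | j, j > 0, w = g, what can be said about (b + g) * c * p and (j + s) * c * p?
(b + g) * c * p ≤ (j + s) * c * p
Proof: b | j and j > 0, so b ≤ j. w = g and w ≤ s, thus g ≤ s. b ≤ j, so b + g ≤ j + s. Then (b + g) * c ≤ (j + s) * c. Then (b + g) * c * p ≤ (j + s) * c * p.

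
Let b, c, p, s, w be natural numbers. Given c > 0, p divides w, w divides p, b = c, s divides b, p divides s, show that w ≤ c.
p divides w and w divides p, thus p = w. b = c and s divides b, therefore s divides c. p divides s, so p divides c. c > 0, so p ≤ c. p = w, so w ≤ c.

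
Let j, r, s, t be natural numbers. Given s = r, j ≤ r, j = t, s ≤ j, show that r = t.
s = r and s ≤ j, so r ≤ j. j ≤ r, so r = j. Since j = t, r = t.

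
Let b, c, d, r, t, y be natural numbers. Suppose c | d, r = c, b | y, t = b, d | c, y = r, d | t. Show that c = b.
Since d | c and c | d, d = c. Since d | t, c | t. t = b, so c | b. y = r and r = c, therefore y = c. b | y, so b | c. Since c | b, c = b.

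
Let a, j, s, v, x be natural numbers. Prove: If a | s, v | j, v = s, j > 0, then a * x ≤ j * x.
Because v = s and v | j, s | j. a | s, so a | j. j > 0, so a ≤ j. Then a * x ≤ j * x.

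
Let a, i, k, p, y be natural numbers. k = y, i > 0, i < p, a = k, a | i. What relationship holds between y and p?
y < p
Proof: Since a | i and i > 0, a ≤ i. Because i < p, a < p. Since a = k, k < p. Since k = y, y < p.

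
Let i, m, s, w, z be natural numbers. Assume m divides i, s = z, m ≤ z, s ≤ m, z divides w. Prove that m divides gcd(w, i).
s = z and s ≤ m, hence z ≤ m. Because m ≤ z, z = m. From z divides w, m divides w. Since m divides i, m divides gcd(w, i).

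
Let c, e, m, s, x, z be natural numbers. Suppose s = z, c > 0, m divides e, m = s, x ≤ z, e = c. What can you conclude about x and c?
x ≤ c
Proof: m = s and m divides e, thus s divides e. Since e = c, s divides c. Since c > 0, s ≤ c. Since s = z, z ≤ c. Because x ≤ z, x ≤ c.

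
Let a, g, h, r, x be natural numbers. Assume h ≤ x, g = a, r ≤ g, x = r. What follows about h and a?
h ≤ a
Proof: x = r and h ≤ x, hence h ≤ r. From g = a and r ≤ g, r ≤ a. h ≤ r, so h ≤ a.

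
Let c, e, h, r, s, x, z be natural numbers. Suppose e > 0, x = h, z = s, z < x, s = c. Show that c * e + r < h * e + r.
Since z = s and z < x, s < x. Since s = c, c < x. Since x = h, c < h. e > 0, so c * e < h * e. Then c * e + r < h * e + r.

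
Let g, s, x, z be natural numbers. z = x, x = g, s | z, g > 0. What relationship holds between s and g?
s ≤ g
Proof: From z = x and x = g, z = g. s | z, so s | g. g > 0, so s ≤ g.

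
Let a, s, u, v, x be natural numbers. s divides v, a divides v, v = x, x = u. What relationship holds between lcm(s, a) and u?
lcm(s, a) divides u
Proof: From v = x and x = u, v = u. s divides v and a divides v, thus lcm(s, a) divides v. Since v = u, lcm(s, a) divides u.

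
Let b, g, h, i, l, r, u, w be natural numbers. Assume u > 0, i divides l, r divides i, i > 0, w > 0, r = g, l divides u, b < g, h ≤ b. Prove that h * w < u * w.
h ≤ b and b < g, thus h < g. From r = g and r divides i, g divides i. i > 0, so g ≤ i. From i divides l and l divides u, i divides u. u > 0, so i ≤ u. Since g ≤ i, g ≤ u. h < g, so h < u. Combining with w > 0, by multiplying by a positive, h * w < u * w.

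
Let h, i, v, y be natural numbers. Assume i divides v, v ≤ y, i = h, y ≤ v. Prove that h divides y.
v ≤ y and y ≤ v, so v = y. i divides v, so i divides y. Since i = h, h divides y.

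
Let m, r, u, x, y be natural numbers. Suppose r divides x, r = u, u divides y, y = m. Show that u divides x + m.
r = u and r divides x, so u divides x. From y = m and u divides y, u divides m. Since u divides x, u divides x + m.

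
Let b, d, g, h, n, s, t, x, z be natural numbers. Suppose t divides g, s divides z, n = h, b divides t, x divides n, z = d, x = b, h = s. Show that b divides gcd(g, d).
b divides t and t divides g, so b divides g. From n = h and h = s, n = s. x divides n, so x divides s. x = b, so b divides s. z = d and s divides z, thus s divides d. Because b divides s, b divides d. Since b divides g, b divides gcd(g, d).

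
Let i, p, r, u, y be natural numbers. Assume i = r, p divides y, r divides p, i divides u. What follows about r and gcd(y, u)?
r divides gcd(y, u)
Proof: r divides p and p divides y, thus r divides y. Because i = r and i divides u, r divides u. r divides y, so r divides gcd(y, u).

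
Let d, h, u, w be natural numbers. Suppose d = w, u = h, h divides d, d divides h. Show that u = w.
h divides d and d divides h, therefore h = d. u = h, so u = d. Since d = w, u = w.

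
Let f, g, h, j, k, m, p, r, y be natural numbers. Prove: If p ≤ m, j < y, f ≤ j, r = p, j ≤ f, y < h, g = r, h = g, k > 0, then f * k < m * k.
g = r and r = p, hence g = p. From j ≤ f and f ≤ j, j = f. h = g and y < h, therefore y < g. Because j < y, j < g. Since j = f, f < g. g = p, so f < p. Since p ≤ m, f < m. Since k > 0, by multiplying by a positive, f * k < m * k.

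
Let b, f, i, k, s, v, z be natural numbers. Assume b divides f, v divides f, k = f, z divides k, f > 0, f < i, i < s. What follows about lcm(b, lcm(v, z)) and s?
lcm(b, lcm(v, z)) < s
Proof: Because k = f and z divides k, z divides f. Since v divides f, lcm(v, z) divides f. Since b divides f, lcm(b, lcm(v, z)) divides f. Since f > 0, lcm(b, lcm(v, z)) ≤ f. Because f < i and i < s, f < s. lcm(b, lcm(v, z)) ≤ f, so lcm(b, lcm(v, z)) < s.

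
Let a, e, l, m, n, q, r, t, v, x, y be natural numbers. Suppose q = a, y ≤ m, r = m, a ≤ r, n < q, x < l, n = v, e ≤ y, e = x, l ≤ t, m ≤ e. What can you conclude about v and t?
v < t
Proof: Because e ≤ y and y ≤ m, e ≤ m. Because m ≤ e, m = e. Since r = m, r = e. e = x, so r = x. q = a and n < q, hence n < a. a ≤ r, so n < r. r = x, so n < x. Since n = v, v < x. x < l and l ≤ t, so x < t. v < x, so v < t.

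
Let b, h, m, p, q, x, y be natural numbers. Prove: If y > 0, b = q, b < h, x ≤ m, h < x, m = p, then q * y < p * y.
b < h and h < x, thus b < x. Because x ≤ m, b < m. b = q, so q < m. m = p, so q < p. y > 0, so q * y < p * y.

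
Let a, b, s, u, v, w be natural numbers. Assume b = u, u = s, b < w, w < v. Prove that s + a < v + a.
Because b = u and u = s, b = s. Because b < w and w < v, b < v. From b = s, s < v. Then s + a < v + a.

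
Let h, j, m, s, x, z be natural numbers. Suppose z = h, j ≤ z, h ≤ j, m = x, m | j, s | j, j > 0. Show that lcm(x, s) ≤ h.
z = h and j ≤ z, thus j ≤ h. Since h ≤ j, j = h. m = x and m | j, hence x | j. Since s | j, lcm(x, s) | j. Since j > 0, lcm(x, s) ≤ j. From j = h, lcm(x, s) ≤ h.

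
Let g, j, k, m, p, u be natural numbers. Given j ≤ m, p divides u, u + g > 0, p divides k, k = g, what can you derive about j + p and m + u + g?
j + p ≤ m + u + g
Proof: k = g and p divides k, hence p divides g. p divides u, so p divides u + g. u + g > 0, so p ≤ u + g. j ≤ m, so j + p ≤ m + u + g.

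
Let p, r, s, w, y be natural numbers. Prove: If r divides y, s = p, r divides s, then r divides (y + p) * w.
s = p and r divides s, thus r divides p. Since r divides y, r divides y + p. Then r divides (y + p) * w.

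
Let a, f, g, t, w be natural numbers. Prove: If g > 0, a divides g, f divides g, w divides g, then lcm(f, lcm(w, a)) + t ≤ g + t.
From w divides g and a divides g, lcm(w, a) divides g. From f divides g, lcm(f, lcm(w, a)) divides g. Since g > 0, lcm(f, lcm(w, a)) ≤ g. Then lcm(f, lcm(w, a)) + t ≤ g + t.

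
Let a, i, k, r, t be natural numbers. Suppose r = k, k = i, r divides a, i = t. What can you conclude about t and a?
t divides a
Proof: r = k and k = i, therefore r = i. Since r divides a, i divides a. i = t, so t divides a.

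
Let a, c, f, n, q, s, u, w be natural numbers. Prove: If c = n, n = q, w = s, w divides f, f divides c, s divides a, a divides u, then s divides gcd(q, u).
c = n and n = q, thus c = q. Because w = s and w divides f, s divides f. Since f divides c, s divides c. Since c = q, s divides q. Since s divides a and a divides u, s divides u. s divides q, so s divides gcd(q, u).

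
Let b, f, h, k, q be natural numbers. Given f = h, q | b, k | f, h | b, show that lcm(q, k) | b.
f = h and k | f, so k | h. Since h | b, k | b. Since q | b, lcm(q, k) | b.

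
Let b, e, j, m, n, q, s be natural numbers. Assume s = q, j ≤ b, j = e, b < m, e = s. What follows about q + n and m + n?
q + n < m + n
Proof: Since j = e and e = s, j = s. Since s = q, j = q. j ≤ b and b < m, so j < m. j = q, so q < m. Then q + n < m + n.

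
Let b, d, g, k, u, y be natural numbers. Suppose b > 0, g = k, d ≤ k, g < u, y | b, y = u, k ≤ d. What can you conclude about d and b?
d < b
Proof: k ≤ d and d ≤ k, so k = d. Since g = k, g = d. y = u and y | b, so u | b. b > 0, so u ≤ b. Because g < u, g < b. g = d, so d < b.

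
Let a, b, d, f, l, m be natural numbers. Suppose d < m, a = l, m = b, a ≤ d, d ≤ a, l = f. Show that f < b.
d ≤ a and a ≤ d, hence d = a. Since a = l, d = l. Since l = f, d = f. m = b and d < m, so d < b. Since d = f, f < b.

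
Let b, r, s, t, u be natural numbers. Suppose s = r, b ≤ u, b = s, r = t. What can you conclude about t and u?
t ≤ u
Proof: s = r and r = t, hence s = t. b = s and b ≤ u, hence s ≤ u. Since s = t, t ≤ u.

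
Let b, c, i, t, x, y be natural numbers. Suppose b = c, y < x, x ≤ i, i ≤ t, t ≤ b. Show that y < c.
y < x and x ≤ i, thus y < i. i ≤ t and t ≤ b, thus i ≤ b. y < i, so y < b. From b = c, y < c.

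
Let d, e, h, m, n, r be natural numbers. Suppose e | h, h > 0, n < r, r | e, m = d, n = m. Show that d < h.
Because n = m and m = d, n = d. n < r, so d < r. From r | e and e | h, r | h. h > 0, so r ≤ h. Since d < r, d < h.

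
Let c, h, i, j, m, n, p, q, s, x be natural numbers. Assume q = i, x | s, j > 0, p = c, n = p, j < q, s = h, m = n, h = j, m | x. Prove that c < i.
Since n = p and p = c, n = c. From s = h and x | s, x | h. m | x, so m | h. h = j, so m | j. Since m = n, n | j. Since n = c, c | j. Since j > 0, c ≤ j. Since q = i and j < q, j < i. Because c ≤ j, c < i.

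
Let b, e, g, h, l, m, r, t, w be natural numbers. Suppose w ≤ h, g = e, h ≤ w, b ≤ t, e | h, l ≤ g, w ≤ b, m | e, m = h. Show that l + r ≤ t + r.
g = e and l ≤ g, hence l ≤ e. Because w ≤ h and h ≤ w, w = h. From m = h and m | e, h | e. Since e | h, h = e. w = h, so w = e. From w ≤ b and b ≤ t, w ≤ t. Since w = e, e ≤ t. l ≤ e, so l ≤ t. Then l + r ≤ t + r.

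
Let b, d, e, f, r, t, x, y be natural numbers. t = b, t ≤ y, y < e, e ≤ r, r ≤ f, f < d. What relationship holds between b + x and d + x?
b + x < d + x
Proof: Since t = b and t ≤ y, b ≤ y. Since y < e and e ≤ r, y < r. r ≤ f and f < d, so r < d. Since y < r, y < d. b ≤ y, so b < d. Then b + x < d + x.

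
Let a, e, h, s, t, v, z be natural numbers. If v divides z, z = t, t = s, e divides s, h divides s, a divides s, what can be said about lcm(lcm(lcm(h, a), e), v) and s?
lcm(lcm(lcm(h, a), e), v) divides s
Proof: Because h divides s and a divides s, lcm(h, a) divides s. e divides s, so lcm(lcm(h, a), e) divides s. Since z = t and t = s, z = s. Because v divides z, v divides s. lcm(lcm(h, a), e) divides s, so lcm(lcm(lcm(h, a), e), v) divides s.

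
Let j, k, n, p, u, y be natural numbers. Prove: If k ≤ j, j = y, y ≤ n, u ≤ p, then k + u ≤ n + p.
Since j = y and k ≤ j, k ≤ y. y ≤ n, so k ≤ n. Since u ≤ p, k + u ≤ n + p.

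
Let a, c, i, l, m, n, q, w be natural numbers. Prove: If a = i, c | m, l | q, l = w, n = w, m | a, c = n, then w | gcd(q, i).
From l = w and l | q, w | q. c = n and n = w, so c = w. Since c | m, w | m. m | a, so w | a. Since a = i, w | i. Since w | q, w | gcd(q, i).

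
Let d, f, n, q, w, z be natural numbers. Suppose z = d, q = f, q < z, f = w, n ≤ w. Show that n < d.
From q = f and f = w, q = w. Since q < z, w < z. z = d, so w < d. n ≤ w, so n < d.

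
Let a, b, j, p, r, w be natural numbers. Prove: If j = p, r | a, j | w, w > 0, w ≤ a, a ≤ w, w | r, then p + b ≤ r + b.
a ≤ w and w ≤ a, therefore a = w. Since r | a, r | w. w | r, so w = r. j = p and j | w, so p | w. Since w > 0, p ≤ w. Because w = r, p ≤ r. Then p + b ≤ r + b.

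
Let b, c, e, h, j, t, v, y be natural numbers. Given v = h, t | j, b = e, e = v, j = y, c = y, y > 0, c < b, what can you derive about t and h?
t < h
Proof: Since e = v and v = h, e = h. j = y and t | j, therefore t | y. y > 0, so t ≤ y. c = y and c < b, so y < b. Since b = e, y < e. Because t ≤ y, t < e. From e = h, t < h.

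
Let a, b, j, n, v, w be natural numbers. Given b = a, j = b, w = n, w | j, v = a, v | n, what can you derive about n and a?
n = a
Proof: From w = n and w | j, n | j. From j = b, n | b. Since b = a, n | a. From v = a and v | n, a | n. Since n | a, n = a.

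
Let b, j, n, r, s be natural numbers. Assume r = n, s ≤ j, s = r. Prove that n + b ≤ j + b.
s = r and r = n, thus s = n. s ≤ j, so n ≤ j. Then n + b ≤ j + b.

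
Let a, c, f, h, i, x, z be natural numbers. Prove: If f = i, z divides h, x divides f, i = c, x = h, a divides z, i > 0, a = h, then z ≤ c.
From a = h and a divides z, h divides z. z divides h, so h = z. Since x = h, x = z. f = i and x divides f, so x divides i. Since i > 0, x ≤ i. x = z, so z ≤ i. Since i = c, z ≤ c.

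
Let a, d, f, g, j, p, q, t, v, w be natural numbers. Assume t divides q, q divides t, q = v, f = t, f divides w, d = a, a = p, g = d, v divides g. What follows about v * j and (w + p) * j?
v * j divides (w + p) * j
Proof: From t divides q and q divides t, t = q. q = v, so t = v. f = t and f divides w, therefore t divides w. t = v, so v divides w. d = a and a = p, therefore d = p. g = d and v divides g, so v divides d. Since d = p, v divides p. v divides w, so v divides w + p. Then v * j divides (w + p) * j.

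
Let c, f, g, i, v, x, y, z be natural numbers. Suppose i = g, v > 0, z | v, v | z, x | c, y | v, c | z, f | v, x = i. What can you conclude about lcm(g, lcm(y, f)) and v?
lcm(g, lcm(y, f)) ≤ v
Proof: Since z | v and v | z, z = v. Since x | c and c | z, x | z. x = i, so i | z. Since z = v, i | v. i = g, so g | v. y | v and f | v, hence lcm(y, f) | v. g | v, so lcm(g, lcm(y, f)) | v. v > 0, so lcm(g, lcm(y, f)) ≤ v.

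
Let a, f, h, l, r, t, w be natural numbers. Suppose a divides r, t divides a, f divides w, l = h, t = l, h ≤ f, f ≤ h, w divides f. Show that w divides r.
h ≤ f and f ≤ h, so h = f. l = h, so l = f. Since f divides w and w divides f, f = w. l = f, so l = w. Because t divides a and a divides r, t divides r. Since t = l, l divides r. Because l = w, w divides r.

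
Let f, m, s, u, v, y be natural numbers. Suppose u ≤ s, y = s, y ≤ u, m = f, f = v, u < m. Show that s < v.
Because y = s and y ≤ u, s ≤ u. u ≤ s, so u = s. Because m = f and f = v, m = v. u < m, so u < v. u = s, so s < v.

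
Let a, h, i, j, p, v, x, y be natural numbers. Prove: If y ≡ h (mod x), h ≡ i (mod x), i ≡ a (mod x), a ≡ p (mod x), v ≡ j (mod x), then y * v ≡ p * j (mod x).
Because y ≡ h (mod x) and h ≡ i (mod x), y ≡ i (mod x). i ≡ a (mod x), so y ≡ a (mod x). a ≡ p (mod x), so y ≡ p (mod x). Since v ≡ j (mod x), y * v ≡ p * j (mod x).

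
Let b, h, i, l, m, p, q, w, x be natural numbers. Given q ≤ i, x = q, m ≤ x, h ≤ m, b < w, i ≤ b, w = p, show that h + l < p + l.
x = q and m ≤ x, thus m ≤ q. Since h ≤ m, h ≤ q. From q ≤ i and i ≤ b, q ≤ b. w = p and b < w, thus b < p. Since q ≤ b, q < p. Since h ≤ q, h < p. Then h + l < p + l.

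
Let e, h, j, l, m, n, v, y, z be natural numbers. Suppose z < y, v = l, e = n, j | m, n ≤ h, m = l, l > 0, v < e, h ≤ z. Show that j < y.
m = l and j | m, thus j | l. Since l > 0, j ≤ l. e = n and v < e, hence v < n. From v = l, l < n. Because n ≤ h and h ≤ z, n ≤ z. Since l < n, l < z. Since j ≤ l, j < z. From z < y, j < y.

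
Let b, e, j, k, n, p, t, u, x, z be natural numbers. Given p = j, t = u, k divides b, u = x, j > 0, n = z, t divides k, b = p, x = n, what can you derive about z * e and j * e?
z * e ≤ j * e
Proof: u = x and x = n, hence u = n. t = u and t divides k, therefore u divides k. Because u = n, n divides k. From b = p and k divides b, k divides p. Since n divides k, n divides p. Since p = j, n divides j. Since j > 0, n ≤ j. Since n = z, z ≤ j. By multiplying by a non-negative, z * e ≤ j * e.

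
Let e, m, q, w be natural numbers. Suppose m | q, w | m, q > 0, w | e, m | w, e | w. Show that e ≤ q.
w | e and e | w, so w = e. Since m | w and w | m, m = w. Because m | q, w | q. Since q > 0, w ≤ q. Since w = e, e ≤ q.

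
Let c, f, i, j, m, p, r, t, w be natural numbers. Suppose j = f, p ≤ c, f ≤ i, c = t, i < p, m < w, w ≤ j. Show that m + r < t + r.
m < w and w ≤ j, so m < j. j = f, so m < f. f ≤ i and i < p, so f < p. p ≤ c, so f < c. m < f, so m < c. c = t, so m < t. Then m + r < t + r.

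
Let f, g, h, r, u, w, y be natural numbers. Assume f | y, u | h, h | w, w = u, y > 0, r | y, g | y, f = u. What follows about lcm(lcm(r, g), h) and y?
lcm(lcm(r, g), h) ≤ y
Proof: Since r | y and g | y, lcm(r, g) | y. w = u and h | w, therefore h | u. Since u | h, u = h. From f = u and f | y, u | y. u = h, so h | y. Since lcm(r, g) | y, lcm(lcm(r, g), h) | y. y > 0, so lcm(lcm(r, g), h) ≤ y.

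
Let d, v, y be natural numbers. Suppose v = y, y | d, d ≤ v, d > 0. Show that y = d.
Because y | d and d > 0, y ≤ d. Since v = y and d ≤ v, d ≤ y. Since y ≤ d, y = d.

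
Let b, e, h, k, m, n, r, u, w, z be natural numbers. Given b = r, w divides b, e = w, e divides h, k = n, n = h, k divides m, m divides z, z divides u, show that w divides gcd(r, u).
b = r and w divides b, so w divides r. e = w and e divides h, so w divides h. k = n and n = h, therefore k = h. From k divides m and m divides z, k divides z. z divides u, so k divides u. Because k = h, h divides u. w divides h, so w divides u. Since w divides r, w divides gcd(r, u).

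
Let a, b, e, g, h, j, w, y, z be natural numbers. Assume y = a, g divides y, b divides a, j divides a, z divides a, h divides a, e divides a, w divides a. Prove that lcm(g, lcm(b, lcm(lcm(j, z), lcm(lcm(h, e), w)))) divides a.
From y = a and g divides y, g divides a. From j divides a and z divides a, lcm(j, z) divides a. h divides a and e divides a, hence lcm(h, e) divides a. w divides a, so lcm(lcm(h, e), w) divides a. Because lcm(j, z) divides a, lcm(lcm(j, z), lcm(lcm(h, e), w)) divides a. Since b divides a, lcm(b, lcm(lcm(j, z), lcm(lcm(h, e), w))) divides a. From g divides a, lcm(g, lcm(b, lcm(lcm(j, z), lcm(lcm(h, e), w)))) divides a.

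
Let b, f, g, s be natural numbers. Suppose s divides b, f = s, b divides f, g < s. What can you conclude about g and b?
g < b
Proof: f = s and b divides f, hence b divides s. Since s divides b, s = b. From g < s, g < b.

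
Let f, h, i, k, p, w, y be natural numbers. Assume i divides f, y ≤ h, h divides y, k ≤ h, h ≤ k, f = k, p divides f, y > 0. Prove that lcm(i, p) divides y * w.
k ≤ h and h ≤ k, thus k = h. f = k, so f = h. Since h divides y and y > 0, h ≤ y. Because y ≤ h, h = y. f = h, so f = y. i divides f and p divides f, so lcm(i, p) divides f. Since f = y, lcm(i, p) divides y. Then lcm(i, p) divides y * w.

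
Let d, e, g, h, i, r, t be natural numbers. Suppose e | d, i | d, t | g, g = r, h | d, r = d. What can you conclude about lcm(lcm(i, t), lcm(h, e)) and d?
lcm(lcm(i, t), lcm(h, e)) | d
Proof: Since g = r and r = d, g = d. Since t | g, t | d. Because i | d, lcm(i, t) | d. h | d and e | d, hence lcm(h, e) | d. Since lcm(i, t) | d, lcm(lcm(i, t), lcm(h, e)) | d.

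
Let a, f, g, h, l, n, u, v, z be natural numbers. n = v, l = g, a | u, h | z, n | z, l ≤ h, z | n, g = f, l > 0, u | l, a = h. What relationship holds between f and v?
f | v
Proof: l = g and g = f, therefore l = f. a | u and u | l, hence a | l. Since l > 0, a ≤ l. a = h, so h ≤ l. Because l ≤ h, h = l. Because z | n and n | z, z = n. Since h | z, h | n. Since n = v, h | v. h = l, so l | v. Since l = f, f | v.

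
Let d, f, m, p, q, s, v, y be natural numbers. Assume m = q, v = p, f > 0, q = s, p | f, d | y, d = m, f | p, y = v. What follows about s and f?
s ≤ f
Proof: d = m and m = q, therefore d = q. q = s, so d = s. p | f and f | p, hence p = f. y = v and d | y, so d | v. Since v = p, d | p. Since p = f, d | f. Since f > 0, d ≤ f. d = s, so s ≤ f.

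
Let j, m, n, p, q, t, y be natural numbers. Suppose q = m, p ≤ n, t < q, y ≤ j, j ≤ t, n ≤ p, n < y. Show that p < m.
Since n ≤ p and p ≤ n, n = p. Since n < y and y ≤ j, n < j. Because j ≤ t and t < q, j < q. Since n < j, n < q. n = p, so p < q. Since q = m, p < m.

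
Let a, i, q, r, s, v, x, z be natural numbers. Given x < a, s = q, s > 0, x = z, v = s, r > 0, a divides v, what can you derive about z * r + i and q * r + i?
z * r + i < q * r + i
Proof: v = s and a divides v, therefore a divides s. s > 0, so a ≤ s. s = q, so a ≤ q. Since x < a, x < q. Since x = z, z < q. Since r > 0, by multiplying by a positive, z * r < q * r. Then z * r + i < q * r + i.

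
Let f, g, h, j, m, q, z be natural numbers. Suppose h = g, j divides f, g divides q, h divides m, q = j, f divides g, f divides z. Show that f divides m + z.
Because q = j and g divides q, g divides j. Since j divides f, g divides f. Since f divides g, g = f. From h = g, h = f. From h divides m, f divides m. f divides z, so f divides m + z.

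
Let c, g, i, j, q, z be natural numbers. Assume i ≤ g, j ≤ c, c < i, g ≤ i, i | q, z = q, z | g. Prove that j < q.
g ≤ i and i ≤ g, hence g = i. From z = q and z | g, q | g. From g = i, q | i. Since i | q, i = q. Because j ≤ c and c < i, j < i. i = q, so j < q.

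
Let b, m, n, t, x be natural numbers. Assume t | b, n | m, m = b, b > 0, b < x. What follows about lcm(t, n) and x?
lcm(t, n) < x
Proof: From m = b and n | m, n | b. t | b, so lcm(t, n) | b. b > 0, so lcm(t, n) ≤ b. b < x, so lcm(t, n) < x.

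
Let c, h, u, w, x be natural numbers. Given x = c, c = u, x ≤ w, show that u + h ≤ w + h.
x = c and c = u, hence x = u. Since x ≤ w, u ≤ w. Then u + h ≤ w + h.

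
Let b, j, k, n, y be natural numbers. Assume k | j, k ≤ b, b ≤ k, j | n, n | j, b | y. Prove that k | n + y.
j | n and n | j, thus j = n. k | j, so k | n. Since b ≤ k and k ≤ b, b = k. Since b | y, k | y. k | n, so k | n + y.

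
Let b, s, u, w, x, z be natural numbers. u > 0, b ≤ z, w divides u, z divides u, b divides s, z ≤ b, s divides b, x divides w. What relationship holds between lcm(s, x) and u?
lcm(s, x) ≤ u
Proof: From z ≤ b and b ≤ z, z = b. b divides s and s divides b, hence b = s. z = b, so z = s. z divides u, so s divides u. x divides w and w divides u, hence x divides u. From s divides u, lcm(s, x) divides u. Since u > 0, lcm(s, x) ≤ u.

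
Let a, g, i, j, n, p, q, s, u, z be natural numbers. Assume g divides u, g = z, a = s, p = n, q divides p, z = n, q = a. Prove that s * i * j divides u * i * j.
q = a and q divides p, thus a divides p. From p = n, a divides n. Since a = s, s divides n. From g = z and z = n, g = n. Since g divides u, n divides u. s divides n, so s divides u. Then s * i divides u * i. Then s * i * j divides u * i * j.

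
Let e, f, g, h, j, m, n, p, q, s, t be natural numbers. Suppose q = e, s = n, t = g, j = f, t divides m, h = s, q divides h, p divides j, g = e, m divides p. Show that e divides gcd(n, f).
h = s and s = n, hence h = n. q = e and q divides h, thus e divides h. h = n, so e divides n. t = g and t divides m, so g divides m. Since g = e, e divides m. m divides p, so e divides p. p divides j, so e divides j. j = f, so e divides f. Since e divides n, e divides gcd(n, f).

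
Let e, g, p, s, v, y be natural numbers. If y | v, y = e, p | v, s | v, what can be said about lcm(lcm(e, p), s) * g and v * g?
lcm(lcm(e, p), s) * g | v * g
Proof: Since y = e and y | v, e | v. p | v, so lcm(e, p) | v. Since s | v, lcm(lcm(e, p), s) | v. Then lcm(lcm(e, p), s) * g | v * g.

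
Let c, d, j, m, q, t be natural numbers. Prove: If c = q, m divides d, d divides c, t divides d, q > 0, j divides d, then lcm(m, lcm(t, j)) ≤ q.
Because t divides d and j divides d, lcm(t, j) divides d. Since m divides d, lcm(m, lcm(t, j)) divides d. Since d divides c, lcm(m, lcm(t, j)) divides c. Since c = q, lcm(m, lcm(t, j)) divides q. q > 0, so lcm(m, lcm(t, j)) ≤ q.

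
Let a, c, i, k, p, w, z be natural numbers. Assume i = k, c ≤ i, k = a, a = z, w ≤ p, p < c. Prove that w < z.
i = k and k = a, so i = a. Since c ≤ i, c ≤ a. From p < c, p < a. a = z, so p < z. Since w ≤ p, w < z.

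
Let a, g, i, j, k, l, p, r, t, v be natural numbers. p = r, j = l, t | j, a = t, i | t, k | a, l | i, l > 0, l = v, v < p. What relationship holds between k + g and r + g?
k + g < r + g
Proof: Because j = l and t | j, t | l. Since l | i and i | t, l | t. Because t | l, t = l. a = t, so a = l. Since k | a, k | l. Because l > 0, k ≤ l. From l = v, k ≤ v. Since v < p, k < p. Since p = r, k < r. Then k + g < r + g.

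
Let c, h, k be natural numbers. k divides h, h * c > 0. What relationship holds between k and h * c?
k ≤ h * c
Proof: k divides h, therefore k divides h * c. h * c > 0, so k ≤ h * c.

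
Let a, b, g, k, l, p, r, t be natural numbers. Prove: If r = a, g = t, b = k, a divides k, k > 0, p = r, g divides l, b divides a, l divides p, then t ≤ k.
Because b = k and b divides a, k divides a. a divides k, so a = k. r = a, so r = k. g divides l and l divides p, hence g divides p. Since p = r, g divides r. r = k, so g divides k. Since k > 0, g ≤ k. g = t, so t ≤ k.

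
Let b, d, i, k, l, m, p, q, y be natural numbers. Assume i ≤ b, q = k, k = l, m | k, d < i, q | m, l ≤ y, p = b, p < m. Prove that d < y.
q = k and q | m, hence k | m. m | k, so m = k. p = b and p < m, thus b < m. From m = k, b < k. Since i ≤ b, i < k. Because d < i, d < k. Since k = l, d < l. l ≤ y, so d < y.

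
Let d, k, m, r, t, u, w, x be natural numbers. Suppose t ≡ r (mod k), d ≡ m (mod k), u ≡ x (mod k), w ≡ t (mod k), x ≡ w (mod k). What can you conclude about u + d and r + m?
u + d ≡ r + m (mod k)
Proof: From u ≡ x (mod k) and x ≡ w (mod k), u ≡ w (mod k). Since w ≡ t (mod k), u ≡ t (mod k). t ≡ r (mod k), so u ≡ r (mod k). Since d ≡ m (mod k), by adding congruences, u + d ≡ r + m (mod k).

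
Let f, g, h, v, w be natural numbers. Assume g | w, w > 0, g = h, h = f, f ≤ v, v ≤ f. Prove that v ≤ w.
From f ≤ v and v ≤ f, f = v. h = f, so h = v. From g = h and g | w, h | w. w > 0, so h ≤ w. Because h = v, v ≤ w.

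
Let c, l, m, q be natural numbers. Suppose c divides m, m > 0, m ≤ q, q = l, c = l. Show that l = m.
q = l and m ≤ q, thus m ≤ l. Because c = l and c divides m, l divides m. Since m > 0, l ≤ m. From m ≤ l, m = l. Then l = m.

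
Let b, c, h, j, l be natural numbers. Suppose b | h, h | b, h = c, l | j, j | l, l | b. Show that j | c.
b | h and h | b, thus b = h. h = c, so b = c. l | j and j | l, thus l = j. Since l | b, j | b. b = c, so j | c.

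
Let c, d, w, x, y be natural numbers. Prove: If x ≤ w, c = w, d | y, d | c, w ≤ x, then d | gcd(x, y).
w ≤ x and x ≤ w, so w = x. Because c = w and d | c, d | w. w = x, so d | x. From d | y, d | gcd(x, y).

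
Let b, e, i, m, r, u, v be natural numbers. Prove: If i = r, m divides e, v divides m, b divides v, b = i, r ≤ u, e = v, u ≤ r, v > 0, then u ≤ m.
Since e = v and m divides e, m divides v. Since v divides m, v = m. r ≤ u and u ≤ r, thus r = u. Because i = r, i = u. b = i and b divides v, therefore i divides v. v > 0, so i ≤ v. Because i = u, u ≤ v. v = m, so u ≤ m.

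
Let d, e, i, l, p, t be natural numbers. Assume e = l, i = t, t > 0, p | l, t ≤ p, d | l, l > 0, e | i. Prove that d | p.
i = t and e | i, so e | t. Since t > 0, e ≤ t. Since e = l, l ≤ t. Since t ≤ p, l ≤ p. p | l and l > 0, hence p ≤ l. Since l ≤ p, l = p. d | l, so d | p.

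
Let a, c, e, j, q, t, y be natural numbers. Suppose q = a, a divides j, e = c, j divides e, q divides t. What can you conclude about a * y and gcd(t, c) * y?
a * y divides gcd(t, c) * y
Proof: From q = a and q divides t, a divides t. Since a divides j and j divides e, a divides e. Because e = c, a divides c. a divides t, so a divides gcd(t, c). Then a * y divides gcd(t, c) * y.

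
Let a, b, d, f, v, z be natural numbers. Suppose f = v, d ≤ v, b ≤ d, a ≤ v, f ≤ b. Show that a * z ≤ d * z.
f = v and f ≤ b, therefore v ≤ b. Since b ≤ d, v ≤ d. Since d ≤ v, v = d. a ≤ v, so a ≤ d. Then a * z ≤ d * z.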